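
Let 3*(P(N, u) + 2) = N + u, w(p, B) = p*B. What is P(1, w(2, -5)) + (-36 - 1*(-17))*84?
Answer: -1601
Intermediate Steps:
w(p, B) = B*p
P(N, u) = -2 + N/3 + u/3 (P(N, u) = -2 + (N + u)/3 = -2 + (N/3 + u/3) = -2 + N/3 + u/3)
P(1, w(2, -5)) + (-36 - 1*(-17))*84 = (-2 + (⅓)*1 + (-5*2)/3) + (-36 - 1*(-17))*84 = (-2 + ⅓ + (⅓)*(-10)) + (-36 + 17)*84 = (-2 + ⅓ - 10/3) - 19*84 = -5 - 1596 = -1601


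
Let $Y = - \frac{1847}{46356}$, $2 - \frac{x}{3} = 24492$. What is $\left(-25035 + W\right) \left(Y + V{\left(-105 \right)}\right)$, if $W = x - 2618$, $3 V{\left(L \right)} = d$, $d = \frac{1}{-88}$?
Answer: $\frac{409060921}{92712} \approx 4412.2$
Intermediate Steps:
$x = -73470$ ($x = 6 - 73476 = -73470$)
$d = - \frac{1}{88} \approx -0.011364$
$V{\left(L \right)} = - \frac{1}{264}$ ($V{\left(L \right)} = \frac{1}{3} \left(- \frac{1}{88}\right) = - \frac{1}{264}$)
$Y = - \frac{1847}{46356}$ ($Y = \left(-1847\right) \frac{1}{46356} = - \frac{1847}{46356} \approx -0.039844$)
$W = -76088$ ($W = -73470 - 2618 = -76088$)
$\left(-25035 + W\right) \left(Y + V{\left(-105 \right)}\right) = \left(-25035 - 76088\right) \left(- \frac{1847}{46356} - \frac{1}{264}\right) = \left(-101123\right) \left(- \frac{44497}{1019832}\right) = \frac{409060921}{92712}$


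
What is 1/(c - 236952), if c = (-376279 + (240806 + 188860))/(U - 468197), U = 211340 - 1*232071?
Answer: -488928/115852520843 ≈ -4.2203e-6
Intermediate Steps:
U = -20731 (U = 211340 - 232071 = -20731)
c = -53387/488928 (c = (-376279 + (240806 + 188860))/(-20731 - 468197) = (-376279 + 429666)/(-488928) = 53387*(-1/488928) = -53387/488928 ≈ -0.10919)
1/(c - 236952) = 1/(-53387/488928 - 236952) = 1/(-115852520843/488928) = -488928/115852520843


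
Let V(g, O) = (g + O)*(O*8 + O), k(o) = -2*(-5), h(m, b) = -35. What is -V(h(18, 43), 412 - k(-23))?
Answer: -1327806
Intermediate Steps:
k(o) = 10
V(g, O) = 9*O*(O + g) (V(g, O) = (O + g)*(8*O + O) = (O + g)*(9*O) = 9*O*(O + g))
-V(h(18, 43), 412 - k(-23)) = -9*(412 - 1*10)*((412 - 1*10) - 35) = -9*(412 - 10)*((412 - 10) - 35) = -9*402*(402 - 35) = -9*402*367 = -1*1327806 = -1327806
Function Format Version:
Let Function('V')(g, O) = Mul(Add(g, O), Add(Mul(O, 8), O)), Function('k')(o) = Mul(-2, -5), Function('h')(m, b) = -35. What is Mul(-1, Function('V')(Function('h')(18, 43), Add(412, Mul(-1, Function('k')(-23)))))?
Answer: -1327806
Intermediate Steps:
Function('k')(o) = 10
Function('V')(g, O) = Mul(9, O, Add(O, g)) (Function('V')(g, O) = Mul(Add(O, g), Add(Mul(8, O), O)) = Mul(Add(O, g), Mul(9, O)) = Mul(9, O, Add(O, g)))
Mul(-1, Function('V')(Function('h')(18, 43), Add(412, Mul(-1, Function('k')(-23))))) = Mul(-1, Mul(9, Add(412, Mul(-1, 10)), Add(Add(412, Mul(-1, 10)), -35))) = Mul(-1, Mul(9, Add(412, -10), Add(Add(412, -10), -35))) = Mul(-1, Mul(9, 402, Add(402, -35))) = Mul(-1, Mul(9, 402, 367)) = Mul(-1, 1327806) = -1327806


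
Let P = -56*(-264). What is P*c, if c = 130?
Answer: 1921920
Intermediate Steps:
P = 14784
P*c = 14784*130 = 1921920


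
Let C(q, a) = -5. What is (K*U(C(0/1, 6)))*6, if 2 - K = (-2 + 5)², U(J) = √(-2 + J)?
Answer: -42*I*√7 ≈ -111.12*I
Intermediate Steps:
K = -7 (K = 2 - (-2 + 5)² = 2 - 1*3² = 2 - 1*9 = 2 - 9 = -7)
(K*U(C(0/1, 6)))*6 = -7*√(-2 - 5)*6 = -7*I*√7*6 = -42*I*√7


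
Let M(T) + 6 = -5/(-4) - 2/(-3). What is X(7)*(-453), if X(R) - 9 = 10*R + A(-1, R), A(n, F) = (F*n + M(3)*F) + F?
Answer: -91355/4 ≈ -22839.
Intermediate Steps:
M(T) = -49/12 (M(T) = -6 + (-5/(-4) - 2/(-3)) = -6 + (-5*(-¼) - 2*(-⅓)) = -6 + (5/4 + ⅔) = -6 + 23/12 = -49/12)
A(n, F) = -37*F/12 + F*n (A(n, F) = (F*n - 49*F/12) + F = (-49*F/12 + F*n) + F = -37*F/12 + F*n)
X(R) = 9 + 71*R/12 (X(R) = 9 + (10*R + R*(-37 + 12*(-1))/12) = 9 + (10*R + R*(-37 - 12)/12) = 9 + (10*R + (1/12)*R*(-49)) = 9 + (10*R - 49*R/12) = 9 + 71*R/12)
X(7)*(-453) = (9 + (71/12)*7)*(-453) = (9 + 497/12)*(-453) = (605/12)*(-453) = -91355/4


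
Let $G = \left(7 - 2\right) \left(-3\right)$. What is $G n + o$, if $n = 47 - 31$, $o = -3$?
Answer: $-243$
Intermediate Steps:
$G = -15$ ($G = 5 \left(-3\right) = -15$)
$n = 16$
$G n + o = \left(-15\right) 16 - 3 = -240 - 3 = -243$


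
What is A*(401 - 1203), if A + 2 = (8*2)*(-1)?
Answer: 14436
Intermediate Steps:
A = -18 (A = -2 + (8*2)*(-1) = -2 + 16*(-1) = -2 - 16 = -18)
A*(401 - 1203) = -18*(401 - 1203) = -18*(-802) = 14436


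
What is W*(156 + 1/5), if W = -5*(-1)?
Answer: 781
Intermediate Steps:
W = 5
W*(156 + 1/5) = 5*(156 + 1/5) = 5*(781/5) = 781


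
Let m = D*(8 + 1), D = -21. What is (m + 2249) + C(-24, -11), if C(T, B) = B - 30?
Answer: 2019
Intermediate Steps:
C(T, B) = -30 + B
m = -189 (m = -21*(8 + 1) = -21*9 = -189)
(m + 2249) + C(-24, -11) = (-189 + 2249) + (-30 - 11) = 2060 - 41 = 2019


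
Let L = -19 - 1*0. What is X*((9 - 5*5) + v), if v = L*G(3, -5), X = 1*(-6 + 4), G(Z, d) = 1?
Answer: 70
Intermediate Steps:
L = -19 (L = -19 + 0 = -19)
X = -2 (X = 1*(-2) = -2)
v = -19 (v = -19*1 = -19)
X*((9 - 5*5) + v) = -2*((9 - 5*5) - 19) = -2*((9 - 25) - 19) = -2*(-16 - 19) = -2*(-35) = 70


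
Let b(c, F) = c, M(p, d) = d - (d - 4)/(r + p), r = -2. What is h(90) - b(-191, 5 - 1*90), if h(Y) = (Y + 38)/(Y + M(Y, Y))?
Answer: 1510139/7877 ≈ 191.72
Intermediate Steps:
M(p, d) = d - (-4 + d)/(-2 + p) (M(p, d) = d - (d - 4)/(-2 + p) = d - (-4 + d)/(-2 + p))
h(Y) = (38 + Y)/(Y + (4 + Y² - 3*Y)/(-2 + Y)) (h(Y) = (Y + 38)/(Y + (4 - 3*Y + Y*Y)/(-2 + Y)) = (38 + Y)/(Y + (4 - 3*Y + Y²)/(-2 + Y)) = (38 + Y)/(Y + (4 + Y² - 3*Y)/(-2 + Y)))
h(90) - b(-191, 5 - 1*90) = (-76 + 90² + 36*90)/(4 - 5*90 + 2*90²) - 1*(-191) = (-76 + 8100 + 3240)/(4 - 450 + 2*8100) + 191 = 11264/(4 - 450 + 16200) + 191 = 11264/15754 + 191 = (1/15754)*11264 + 191 = 5632/7877 + 191 = 1510139/7877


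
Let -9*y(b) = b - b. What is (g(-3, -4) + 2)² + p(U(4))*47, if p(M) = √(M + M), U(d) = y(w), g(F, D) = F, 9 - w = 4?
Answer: 1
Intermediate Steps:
w = 5 (w = 9 - 1*4 = 9 - 4 = 5)
y(b) = 0 (y(b) = -(b - b)/9 = -⅑*0 = 0)
U(d) = 0
p(M) = √2*√M (p(M) = √(2*M) = √2*√M)
(g(-3, -4) + 2)² + p(U(4))*47 = (-3 + 2)² + (√2*√0)*47 = (-1)² + (√2*0)*47 = 1 + 0*47 = 1 + 0 = 1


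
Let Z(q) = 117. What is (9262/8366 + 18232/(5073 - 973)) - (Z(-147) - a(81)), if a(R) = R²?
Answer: 27652946189/4287575 ≈ 6449.6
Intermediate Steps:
(9262/8366 + 18232/(5073 - 973)) - (Z(-147) - a(81)) = (9262/8366 + 18232/(5073 - 973)) - (117 - 1*81²) = (9262*(1/8366) + 18232/4100) - (117 - 1*6561) = (4631/4183 + 18232*(1/4100)) - (117 - 6561) = (4631/4183 + 4558/1025) - 1*(-6444) = 23812889/4287575 + 6444 = 27652946189/4287575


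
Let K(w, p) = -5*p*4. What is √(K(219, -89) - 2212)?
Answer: 12*I*√3 ≈ 20.785*I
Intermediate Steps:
K(w, p) = -20*p
√(K(219, -89) - 2212) = √(-20*(-89) - 2212) = √(1780 - 2212) = √(-432) = 12*I*√3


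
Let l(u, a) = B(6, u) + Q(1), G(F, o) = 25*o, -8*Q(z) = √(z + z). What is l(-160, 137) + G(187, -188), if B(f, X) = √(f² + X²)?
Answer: -4700 + 2*√6409 - √2/8 ≈ -4540.1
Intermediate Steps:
Q(z) = -√2*√z/8 (Q(z) = -√(z + z)/8 = -√2*√z/8)
B(f, X) = √(X² + f²)
l(u, a) = √(36 + u²) - √2/8 (l(u, a) = √(u² + 6²) - √2*√1/8 = √(u² + 36) - ⅛*√2*1 = √(36 + u²) - √2/8)
l(-160, 137) + G(187, -188) = (√(36 + (-160)²) - √2/8) + 25*(-188) = (√(36 + 25600) - √2/8) - 4700 = (√25636 - √2/8) - 4700 = (2*√6409 - √2/8) - 4700 = -4700 + 2*√6409 - √2/8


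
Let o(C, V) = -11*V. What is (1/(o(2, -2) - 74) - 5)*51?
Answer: -13311/52 ≈ -255.98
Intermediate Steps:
(1/(o(2, -2) - 74) - 5)*51 = (1/(-11*(-2) - 74) - 5)*51 = (1/(22 - 74) - 5)*51 = (1/(-52) - 5)*51 = (-1/52 - 5)*51 = -261/52*51 = -13311/52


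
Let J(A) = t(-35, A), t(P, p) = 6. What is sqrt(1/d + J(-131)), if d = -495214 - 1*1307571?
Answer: sqrt(19500200734565)/1802785 ≈ 2.4495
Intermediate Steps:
J(A) = 6
d = -1802785 (d = -495214 - 1307571 = -1802785)
sqrt(1/d + J(-131)) = sqrt(1/(-1802785) + 6) = sqrt(-1/1802785 + 6) = sqrt(10816709/1802785) = sqrt(19500200734565)/1802785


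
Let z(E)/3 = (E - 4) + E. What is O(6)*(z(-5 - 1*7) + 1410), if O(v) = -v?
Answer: -7956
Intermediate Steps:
z(E) = -12 + 6*E (z(E) = 3*((E - 4) + E) = 3*((-4 + E) + E) = 3*(-4 + 2*E) = -12 + 6*E)
O(6)*(z(-5 - 1*7) + 1410) = (-1*6)*((-12 + 6*(-5 - 1*7)) + 1410) = -6*((-12 + 6*(-5 - 7)) + 1410) = -6*((-12 + 6*(-12)) + 1410) = -6*((-12 - 72) + 1410) = -6*(-84 + 1410) = -6*1326 = -7956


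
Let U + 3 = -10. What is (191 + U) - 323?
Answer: -145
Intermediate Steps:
U = -13 (U = -3 - 10 = -13)
(191 + U) - 323 = (191 - 13) - 323 = 178 - 323 = -145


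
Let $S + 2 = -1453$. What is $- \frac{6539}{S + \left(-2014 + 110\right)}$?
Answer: $\frac{6539}{3359} \approx 1.9467$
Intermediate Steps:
$S = -1455$ ($S = -2 - 1453 = -1455$)
$- \frac{6539}{S + \left(-2014 + 110\right)} = - \frac{6539}{-1455 + \left(-2014 + 110\right)} = - \frac{6539}{-1455 - 1904} = - \frac{6539}{-3359} = \left(-6539\right) \left(- \frac{1}{3359}\right) = \frac{6539}{3359}$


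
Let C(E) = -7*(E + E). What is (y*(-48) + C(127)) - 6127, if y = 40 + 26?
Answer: -11073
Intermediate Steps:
y = 66
C(E) = -14*E
(y*(-48) + C(127)) - 6127 = (66*(-48) - 14*127) - 6127 = (-3168 - 1778) - 6127 = -4946 - 6127 = -11073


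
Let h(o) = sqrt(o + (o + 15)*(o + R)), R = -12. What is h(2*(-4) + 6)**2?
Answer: -184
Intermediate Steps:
h(o) = sqrt(o + (-12 + o)*(15 + o)) (h(o) = sqrt(o + (o + 15)*(o - 12)) = sqrt(o + (15 + o)*(-12 + o)) = sqrt(o + (-12 + o)*(15 + o)))
h(2*(-4) + 6)**2 = (sqrt(-180 + (2*(-4) + 6)**2 + 4*(2*(-4) + 6)))**2 = (sqrt(-180 + (-8 + 6)**2 + 4*(-8 + 6)))**2 = (sqrt(-180 + (-2)**2 + 4*(-2)))**2 = (sqrt(-180 + 4 - 8))**2 = (sqrt(-184))**2 = (2*I*sqrt(46))**2 = -184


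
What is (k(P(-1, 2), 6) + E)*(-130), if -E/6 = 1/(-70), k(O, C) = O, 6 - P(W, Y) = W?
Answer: -6448/7 ≈ -921.14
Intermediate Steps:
P(W, Y) = 6 - W
E = 3/35 (E = -6/(-70) = -6*(-1/70) = 3/35 ≈ 0.085714)
(k(P(-1, 2), 6) + E)*(-130) = ((6 - 1*(-1)) + 3/35)*(-130) = ((6 + 1) + 3/35)*(-130) = (7 + 3/35)*(-130) = (248/35)*(-130) = -6448/7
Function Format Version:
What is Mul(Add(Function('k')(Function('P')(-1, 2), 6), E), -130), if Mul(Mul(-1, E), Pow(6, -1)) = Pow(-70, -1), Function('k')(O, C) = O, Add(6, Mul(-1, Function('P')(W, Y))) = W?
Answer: Rational(-6448, 7) ≈ -921.14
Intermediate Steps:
Function('P')(W, Y) = Add(6, Mul(-1, W))
E = Rational(3, 35) (E = Mul(-6, Pow(-70, -1)) = Mul(-6, Rational(-1, 70)) = Rational(3, 35) ≈ 0.085714)
Mul(Add(Function('k')(Function('P')(-1, 2), 6), E), -130) = Mul(Add(Add(6, Mul(-1, -1)), Rational(3, 35)), -130) = Mul(Add(Add(6, 1), Rational(3, 35)), -130) = Mul(Add(7, Rational(3, 35)), -130) = Mul(Rational(248, 35), -130) = Rational(-6448, 7)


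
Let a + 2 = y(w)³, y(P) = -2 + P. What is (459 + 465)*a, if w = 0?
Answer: -9240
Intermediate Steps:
a = -10 (a = -2 + (-2 + 0)³ = -2 + (-2)³ = -2 - 8 = -10)
(459 + 465)*a = (459 + 465)*(-10) = 924*(-10) = -9240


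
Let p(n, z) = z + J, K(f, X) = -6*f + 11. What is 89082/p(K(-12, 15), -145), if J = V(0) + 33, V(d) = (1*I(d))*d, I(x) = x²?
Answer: -6363/8 ≈ -795.38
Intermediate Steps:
V(d) = d³ (V(d) = (1*d²)*d = d²*d = d³)
J = 33 (J = 0³ + 33 = 0 + 33 = 33)
K(f, X) = 11 - 6*f
p(n, z) = 33 + z (p(n, z) = z + 33 = 33 + z)
89082/p(K(-12, 15), -145) = 89082/(33 - 145) = 89082/(-112) = 89082*(-1/112) = -6363/8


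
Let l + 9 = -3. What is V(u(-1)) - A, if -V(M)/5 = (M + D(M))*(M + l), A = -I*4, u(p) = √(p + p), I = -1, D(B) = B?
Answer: 16 + 120*I*√2 ≈ 16.0 + 169.71*I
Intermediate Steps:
l = -12 (l = -9 - 3 = -12)
u(p) = √2*√p (u(p) = √(2*p) = √2*√p)
A = 4 (A = -1*(-1)*4 = 1*4 = 4)
V(M) = -10*M*(-12 + M) (V(M) = -5*(M + M)*(M - 12) = -5*2*M*(-12 + M) = -10*M*(-12 + M))
V(u(-1)) - A = 10*(√2*√(-1))*(12 - √2*√(-1)) - 1*4 = 10*(√2*I)*(12 - √2*I) - 4 = 10*(I*√2)*(12 - I*√2) - 4 = 10*I*√2*(12 - I*√2) - 4 = -4 + 10*I*√2*(12 - I*√2)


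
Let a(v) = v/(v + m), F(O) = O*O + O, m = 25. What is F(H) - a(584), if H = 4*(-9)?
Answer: 766756/609 ≈ 1259.0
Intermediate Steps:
H = -36
F(O) = O + O**2 (F(O) = O**2 + O = O + O**2)
a(v) = v/(25 + v) (a(v) = v/(v + 25) = v/(25 + v))
F(H) - a(584) = -36*(1 - 36) - 584/(25 + 584) = -36*(-35) - 584/609 = 1260 - 584/609 = 766756/609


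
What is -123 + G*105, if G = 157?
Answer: 16362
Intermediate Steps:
-123 + G*105 = -123 + 157*105 = -123 + 16485 = 16362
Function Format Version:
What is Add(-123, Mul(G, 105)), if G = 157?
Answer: 16362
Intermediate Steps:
Add(-123, Mul(G, 105)) = Add(-123, Mul(157, 105)) = Add(-123, 16485) = 16362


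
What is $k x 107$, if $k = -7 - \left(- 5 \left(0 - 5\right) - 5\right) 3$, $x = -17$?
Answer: $121873$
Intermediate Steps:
$k = -67$ ($k = -7 - \left(\left(-5\right) \left(-5\right) - 5\right) 3 = -7 - \left(25 - 5\right) 3 = -7 - 20 \cdot 3 = -7 - 60 = -67$)
$k x 107 = \left(-67\right) \left(-17\right) 107 = 1139 \cdot 107 = 121873$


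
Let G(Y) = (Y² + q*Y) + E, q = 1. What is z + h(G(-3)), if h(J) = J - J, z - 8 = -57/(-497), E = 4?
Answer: 4033/497 ≈ 8.1147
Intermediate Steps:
z = 4033/497 (z = 8 - 57/(-497) = 8 - 57*(-1/497) = 8 + 57/497 = 4033/497 ≈ 8.1147)
G(Y) = 4 + Y + Y² (G(Y) = (Y² + 1*Y) + 4 = (Y² + Y) + 4 = (Y + Y²) + 4 = 4 + Y + Y²)
h(J) = 0
z + h(G(-3)) = 4033/497 + 0 = 4033/497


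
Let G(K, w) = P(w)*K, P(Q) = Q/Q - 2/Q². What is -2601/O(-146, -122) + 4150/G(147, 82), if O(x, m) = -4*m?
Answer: 5523654133/241104696 ≈ 22.910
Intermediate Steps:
P(Q) = 1 - 2/Q²
G(K, w) = K*(1 - 2/w²) (G(K, w) = (1 - 2/w²)*K = K*(1 - 2/w²))
-2601/O(-146, -122) + 4150/G(147, 82) = -2601/((-4*(-122))) + 4150/(147 - 2*147/82²) = -2601/488 + 4150/(147 - 2*147*1/6724) = -2601*1/488 + 4150/(147 - 147/3362) = -2601/488 + 4150/(494067/3362) = -2601/488 + 4150*(3362/494067) = -2601/488 + 13952300/494067 = 5523654133/241104696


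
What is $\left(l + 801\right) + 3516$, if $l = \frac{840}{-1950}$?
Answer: $\frac{280577}{65} \approx 4316.6$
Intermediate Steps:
$l = - \frac{28}{65}$ ($l = 840 \left(- \frac{1}{1950}\right) = - \frac{28}{65} \approx -0.43077$)
$\left(l + 801\right) + 3516 = \left(- \frac{28}{65} + 801\right) + 3516 = \frac{52037}{65} + 3516 = \frac{280577}{65}$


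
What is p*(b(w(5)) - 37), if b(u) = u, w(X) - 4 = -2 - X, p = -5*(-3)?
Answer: -600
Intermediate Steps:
p = 15
w(X) = 2 - X (w(X) = 4 + (-2 - X) = 2 - X)
p*(b(w(5)) - 37) = 15*((2 - 1*5) - 37) = 15*((2 - 5) - 37) = 15*(-3 - 37) = 15*(-40) = -600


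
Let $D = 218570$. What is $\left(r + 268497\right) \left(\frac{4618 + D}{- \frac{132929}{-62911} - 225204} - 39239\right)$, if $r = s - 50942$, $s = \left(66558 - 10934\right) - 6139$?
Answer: $- \frac{29691615545367761824}{2833535183} \approx -1.0479 \cdot 10^{10}$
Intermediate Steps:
$s = 49485$ ($s = 55624 - 6139 = 49485$)
$r = -1457$ ($r = 49485 - 50942 = -1457$)
$\left(r + 268497\right) \left(\frac{4618 + D}{- \frac{132929}{-62911} - 225204} - 39239\right) = \left(-1457 + 268497\right) \left(\frac{4618 + 218570}{- \frac{132929}{-62911} - 225204} - 39239\right) = 267040 \left(\frac{223188}{\left(-132929\right) \left(- \frac{1}{62911}\right) - 225204} - 39239\right) = 267040 \left(\frac{223188}{\frac{132929}{62911} - 225204} - 39239\right) = 267040 \left(\frac{223188}{- \frac{14167675915}{62911}} - 39239\right) = 267040 \left(223188 \left(- \frac{62911}{14167675915}\right) - 39239\right) = 267040 \left(- \frac{14040980268}{14167675915} - 39239\right) = 267040 \left(- \frac{555939476208953}{14167675915}\right) = - \frac{29691615545367761824}{2833535183}$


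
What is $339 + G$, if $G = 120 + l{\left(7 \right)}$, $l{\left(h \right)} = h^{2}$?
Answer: $508$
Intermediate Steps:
$G = 169$ ($G = 120 + 7^{2} = 120 + 49 = 169$)
$339 + G = 339 + 169 = 508$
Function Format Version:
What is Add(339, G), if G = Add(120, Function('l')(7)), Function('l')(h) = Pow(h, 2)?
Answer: 508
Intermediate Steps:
G = 169 (G = Add(120, Pow(7, 2)) = Add(120, 49) = 169)
Add(339, G) = Add(339, 169) = 508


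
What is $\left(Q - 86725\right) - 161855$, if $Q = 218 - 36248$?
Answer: $-284610$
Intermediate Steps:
$Q = -36030$ ($Q = 218 - 36248 = -36030$)
$\left(Q - 86725\right) - 161855 = \left(-36030 - 86725\right) - 161855 = -122755 - 161855 = -284610$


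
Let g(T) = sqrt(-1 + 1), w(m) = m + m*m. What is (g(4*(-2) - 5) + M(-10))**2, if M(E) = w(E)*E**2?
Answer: 81000000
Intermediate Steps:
w(m) = m + m**2
M(E) = E**3*(1 + E) (M(E) = (E*(1 + E))*E**2 = E**3*(1 + E))
g(T) = 0 (g(T) = sqrt(0) = 0)
(g(4*(-2) - 5) + M(-10))**2 = (0 + (-10)**3*(1 - 10))**2 = (0 - 1000*(-9))**2 = (0 + 9000)**2 = 9000**2 = 81000000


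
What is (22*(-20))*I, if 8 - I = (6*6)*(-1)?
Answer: -19360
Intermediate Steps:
I = 44 (I = 8 - 6*6*(-1) = 8 - 36*(-1) = 8 - 1*(-36) = 8 + 36 = 44)
(22*(-20))*I = (22*(-20))*44 = -440*44 = -19360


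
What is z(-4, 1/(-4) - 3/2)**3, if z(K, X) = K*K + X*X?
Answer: 28372625/4096 ≈ 6926.9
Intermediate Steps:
z(K, X) = K**2 + X**2
z(-4, 1/(-4) - 3/2)**3 = ((-4)**2 + (1/(-4) - 3/2)**2)**3 = (16 + (1*(-1/4) - 3*1/2)**2)**3 = (16 + (-1/4 - 3/2)**2)**3 = (16 + (-7/4)**2)**3 = (16 + 49/16)**3 = (305/16)**3 = 28372625/4096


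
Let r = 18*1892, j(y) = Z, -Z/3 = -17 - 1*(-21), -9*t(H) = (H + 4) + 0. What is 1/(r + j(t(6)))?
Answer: 1/34044 ≈ 2.9374e-5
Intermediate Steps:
t(H) = -4/9 - H/9 (t(H) = -((H + 4) + 0)/9 = -((4 + H) + 0)/9 = -(4 + H)/9 = -4/9 - H/9)
Z = -12 (Z = -3*(-17 - 1*(-21)) = -3*(-17 + 21) = -3*4 = -12)
j(y) = -12
r = 34056
1/(r + j(t(6))) = 1/(34056 - 12) = 1/34044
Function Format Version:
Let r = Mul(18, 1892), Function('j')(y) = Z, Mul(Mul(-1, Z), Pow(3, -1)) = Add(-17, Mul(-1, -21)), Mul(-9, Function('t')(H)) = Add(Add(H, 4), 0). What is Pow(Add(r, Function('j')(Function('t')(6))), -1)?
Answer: Rational(1, 34044) ≈ 2.9374e-5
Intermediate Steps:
Function('t')(H) = Add(Rational(-4, 9), Mul(Rational(-1, 9), H)) (Function('t')(H) = Mul(Rational(-1, 9), Add(Add(H, 4), 0)) = Mul(Rational(-1, 9), Add(Add(4, H), 0)) = Mul(Rational(-1, 9), Add(4, H)) = Add(Rational(-4, 9), Mul(Rational(-1, 9), H)))
Z = -12 (Z = Mul(-3, Add(-17, Mul(-1, -21))) = Mul(-3, Add(-17, 21)) = Mul(-3, 4) = -12)
Function('j')(y) = -12
r = 34056
Pow(Add(r, Function('j')(Function('t')(6))), -1) = Pow(Add(34056, -12), -1) = Pow(34044, -1) = Rational(1, 34044)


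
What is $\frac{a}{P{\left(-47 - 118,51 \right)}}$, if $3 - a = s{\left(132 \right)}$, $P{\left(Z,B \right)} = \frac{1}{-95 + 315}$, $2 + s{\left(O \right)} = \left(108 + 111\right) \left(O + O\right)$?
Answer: $-12718420$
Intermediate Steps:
$s{\left(O \right)} = -2 + 438 O$ ($s{\left(O \right)} = -2 + \left(108 + 111\right) \left(O + O\right) = -2 + 219 \cdot 2 O = -2 + 438 O$)
$P{\left(Z,B \right)} = \frac{1}{220}$
$a = -57811$ ($a = 3 - \left(-2 + 438 \cdot 132\right) = 3 - \left(-2 + 57816\right) = 3 - 57814 = -57811$)
$\frac{a}{P{\left(-47 - 118,51 \right)}} = - 57811 \frac{1}{\frac{1}{220}} = \left(-57811\right) 220 = -12718420$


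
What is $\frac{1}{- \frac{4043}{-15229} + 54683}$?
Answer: $\frac{15229}{832771450} \approx 1.8287 \cdot 10^{-5}$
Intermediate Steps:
$\frac{1}{- \frac{4043}{-15229} + 54683} = \frac{1}{\left(-4043\right) \left(- \frac{1}{15229}\right) + 54683} = \frac{1}{\frac{4043}{15229} + 54683} = \frac{1}{\frac{832771450}{15229}} = \frac{15229}{832771450}$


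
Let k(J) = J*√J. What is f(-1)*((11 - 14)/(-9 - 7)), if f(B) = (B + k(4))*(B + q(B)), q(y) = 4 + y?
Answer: 21/8 ≈ 2.6250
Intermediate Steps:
k(J) = J^(3/2)
f(B) = (4 + 2*B)*(8 + B) (f(B) = (B + 4^(3/2))*(B + (4 + B)) = (B + 8)*(4 + 2*B) = (8 + B)*(4 + 2*B) = (4 + 2*B)*(8 + B))
f(-1)*((11 - 14)/(-9 - 7)) = (32 + 2*(-1)² + 20*(-1))*((11 - 14)/(-9 - 7)) = (32 + 2*1 - 20)*(-3/(-16)) = (32 + 2 - 20)*(-3*(-1/16)) = 14*(3/16) = 21/8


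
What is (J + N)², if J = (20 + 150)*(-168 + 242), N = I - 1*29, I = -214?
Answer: 152201569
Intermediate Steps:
N = -243 (N = -214 - 1*29 = -214 - 29 = -243)
J = 12580 (J = 170*74 = 12580)
(J + N)² = (12580 - 243)² = 12337² = 152201569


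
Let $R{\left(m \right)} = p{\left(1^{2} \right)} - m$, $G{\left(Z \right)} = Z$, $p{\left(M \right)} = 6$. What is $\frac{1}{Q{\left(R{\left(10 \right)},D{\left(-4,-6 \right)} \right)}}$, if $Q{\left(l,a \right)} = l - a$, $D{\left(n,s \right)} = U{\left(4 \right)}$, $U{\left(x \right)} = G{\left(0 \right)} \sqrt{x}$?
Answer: $- \frac{1}{4} \approx -0.25$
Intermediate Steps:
$U{\left(x \right)} = 0$ ($U{\left(x \right)} = 0 \sqrt{x} = 0$)
$D{\left(n,s \right)} = 0$
$R{\left(m \right)} = 6 - m$
$\frac{1}{Q{\left(R{\left(10 \right)},D{\left(-4,-6 \right)} \right)}} = \frac{1}{\left(6 - 10\right) - 0} = \frac{1}{\left(6 - 10\right) + 0} = \frac{1}{-4 + 0} = \frac{1}{-4} = - \frac{1}{4}$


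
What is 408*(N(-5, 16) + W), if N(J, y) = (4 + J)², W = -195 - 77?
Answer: -110568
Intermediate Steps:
W = -272
408*(N(-5, 16) + W) = 408*((4 - 5)² - 272) = 408*((-1)² - 272) = 408*(1 - 272) = 408*(-271) = -110568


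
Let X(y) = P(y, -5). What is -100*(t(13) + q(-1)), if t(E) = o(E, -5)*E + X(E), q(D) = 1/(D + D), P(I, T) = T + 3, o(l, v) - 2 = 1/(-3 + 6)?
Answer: -8350/3 ≈ -2783.3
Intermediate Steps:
o(l, v) = 7/3 (o(l, v) = 2 + 1/(-3 + 6) = 2 + 1/3 = 2 + ⅓ = 7/3)
P(I, T) = 3 + T
X(y) = -2 (X(y) = 3 - 5 = -2)
q(D) = 1/(2*D)
t(E) = -2 + 7*E/3 (t(E) = 7*E/3 - 2 = -2 + 7*E/3)
-100*(t(13) + q(-1)) = -100*((-2 + (7/3)*13) + (½)/(-1)) = -100*((-2 + 91/3) + (½)*(-1)) = -100*(85/3 - ½) = -100*167/6 = -8350/3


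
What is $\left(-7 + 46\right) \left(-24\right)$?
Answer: $-936$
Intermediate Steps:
$\left(-7 + 46\right) \left(-24\right) = 39 \left(-24\right) = -936$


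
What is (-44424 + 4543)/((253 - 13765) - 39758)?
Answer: 39881/53270 ≈ 0.74866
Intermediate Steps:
(-44424 + 4543)/((253 - 13765) - 39758) = -39881/(-13512 - 39758) = -39881/(-53270) = -39881*(-1/53270) = 39881/53270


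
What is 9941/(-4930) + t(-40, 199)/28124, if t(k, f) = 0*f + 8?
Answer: -69885311/34662830 ≈ -2.0161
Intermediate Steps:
t(k, f) = 8 (t(k, f) = 0 + 8 = 8)
9941/(-4930) + t(-40, 199)/28124 = 9941/(-4930) + 8/28124 = 9941*(-1/4930) + 8*(1/28124) = -9941/4930 + 2/7031 = -69885311/34662830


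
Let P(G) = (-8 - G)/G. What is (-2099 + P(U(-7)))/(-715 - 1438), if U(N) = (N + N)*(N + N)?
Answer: 102902/105497 ≈ 0.97540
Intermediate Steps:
U(N) = 4*N² (U(N) = (2*N)*(2*N) = 4*N²)
P(G) = (-8 - G)/G
(-2099 + P(U(-7)))/(-715 - 1438) = (-2099 + (-8 - 4*(-7)²)/((4*(-7)²)))/(-715 - 1438) = (-2099 + (-8 - 4*49)/((4*49)))/(-2153) = (-2099 + (-8 - 1*196)/196)*(-1/2153) = (-2099 + (-8 - 196)/196)*(-1/2153) = (-2099 + (1/196)*(-204))*(-1/2153) = (-2099 - 51/49)*(-1/2153) = -102902/49*(-1/2153) = 102902/105497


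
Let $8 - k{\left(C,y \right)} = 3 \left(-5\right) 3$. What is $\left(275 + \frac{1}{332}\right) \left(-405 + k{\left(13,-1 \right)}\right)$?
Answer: $- \frac{8034488}{83} \approx -96801.0$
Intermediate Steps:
$k{\left(C,y \right)} = 53$ ($k{\left(C,y \right)} = 8 - 3 \left(-5\right) 3 = 8 - \left(-15\right) 3 = 8 - -45 = 8 + 45 = 53$)
$\left(275 + \frac{1}{332}\right) \left(-405 + k{\left(13,-1 \right)}\right) = \left(275 + \frac{1}{332}\right) \left(-405 + 53\right) = \left(275 + \frac{1}{332}\right) \left(-352\right) = \frac{91301}{332} \left(-352\right) = - \frac{8034488}{83}$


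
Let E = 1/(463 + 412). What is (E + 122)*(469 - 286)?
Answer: 19535433/875 ≈ 22326.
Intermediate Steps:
E = 1/875 ≈ 0.0011429
(E + 122)*(469 - 286) = (1/875 + 122)*(469 - 286) = (106751/875)*183 = 19535433/875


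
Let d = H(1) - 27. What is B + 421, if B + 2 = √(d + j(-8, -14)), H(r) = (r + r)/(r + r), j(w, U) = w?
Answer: 419 + I*√34 ≈ 419.0 + 5.831*I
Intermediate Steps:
H(r) = 1 (H(r) = (2*r)/((2*r)) = (2*r)*(1/(2*r)) = 1)
d = -26 (d = 1 - 27 = -26)
B = -2 + I*√34 (B = -2 + √(-26 - 8) = -2 + √(-34) = -2 + I*√34 ≈ -2.0 + 5.831*I)
B + 421 = (-2 + I*√34) + 421 = 419 + I*√34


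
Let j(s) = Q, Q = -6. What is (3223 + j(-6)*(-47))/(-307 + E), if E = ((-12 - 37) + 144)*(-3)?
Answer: -3505/592 ≈ -5.9206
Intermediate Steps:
j(s) = -6
E = -285 (E = (-49 + 144)*(-3) = 95*(-3) = -285)
(3223 + j(-6)*(-47))/(-307 + E) = (3223 - 6*(-47))/(-307 - 285) = (3223 + 282)/(-592) = 3505*(-1/592) = -3505/592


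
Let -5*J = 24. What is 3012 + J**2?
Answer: 75876/25 ≈ 3035.0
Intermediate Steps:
J = -24/5 (J = -1/5*24 = -24/5 ≈ -4.8000)
3012 + J**2 = 3012 + (-24/5)**2 = 3012 + 576/25 = 75876/25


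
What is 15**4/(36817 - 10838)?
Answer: 50625/25979 ≈ 1.9487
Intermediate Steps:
15**4/(36817 - 10838) = 50625/25979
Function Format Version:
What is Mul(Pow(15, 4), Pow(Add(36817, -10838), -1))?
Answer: Rational(50625, 25979) ≈ 1.9487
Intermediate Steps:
Mul(Pow(15, 4), Pow(Add(36817, -10838), -1)) = Mul(50625, Pow(25979, -1)) = Mul(50625, Rational(1, 25979)) = Rational(50625, 25979)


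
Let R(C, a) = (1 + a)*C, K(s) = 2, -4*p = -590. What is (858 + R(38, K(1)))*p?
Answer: 143370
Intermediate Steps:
p = 295/2 (p = -¼*(-590) = 295/2 ≈ 147.50)
R(C, a) = C*(1 + a)
(858 + R(38, K(1)))*p = (858 + 38*(1 + 2))*(295/2) = (858 + 38*3)*(295/2) = (858 + 114)*(295/2) = 972*(295/2) = 143370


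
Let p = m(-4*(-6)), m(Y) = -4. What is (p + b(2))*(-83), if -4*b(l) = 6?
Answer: 913/2 ≈ 456.50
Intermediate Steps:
b(l) = -3/2 (b(l) = -¼*6 = -3/2)
p = -4
(p + b(2))*(-83) = (-4 - 3/2)*(-83) = -11/2*(-83) = 913/2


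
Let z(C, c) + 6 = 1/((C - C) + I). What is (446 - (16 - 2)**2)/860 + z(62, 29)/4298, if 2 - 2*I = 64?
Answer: 828717/2864617 ≈ 0.28929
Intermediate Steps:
I = -31 (I = 1 - 1/2*64 = 1 - 32 = -31)
z(C, c) = -187/31 (z(C, c) = -6 + 1/((C - C) - 31) = -6 + 1/(0 - 31) = -6 + 1/(-31) = -6 - 1/31 = -187/31)
(446 - (16 - 2)**2)/860 + z(62, 29)/4298 = (446 - (16 - 2)**2)/860 - 187/31/4298 = (446 - 1*14**2)*(1/860) - 187/31*1/4298 = (446 - 1*196)*(1/860) - 187/133238 = (446 - 196)*(1/860) - 187/133238 = 250*(1/860) - 187/133238 = 25/86 - 187/133238 = 828717/2864617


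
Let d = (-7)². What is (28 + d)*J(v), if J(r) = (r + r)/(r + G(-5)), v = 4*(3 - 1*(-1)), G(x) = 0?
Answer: 154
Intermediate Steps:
v = 16 (v = 4*(3 + 1) = 4*4 = 16)
J(r) = 2 (J(r) = (r + r)/(r + 0) = (2*r)/r = 2)
d = 49
(28 + d)*J(v) = (28 + 49)*2 = 77*2 = 154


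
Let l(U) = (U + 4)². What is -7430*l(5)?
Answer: -601830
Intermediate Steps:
l(U) = (4 + U)²
-7430*l(5) = -7430*(4 + 5)² = -7430*9² = -7430*81 = -601830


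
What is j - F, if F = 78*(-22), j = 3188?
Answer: 4904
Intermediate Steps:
F = -1716
j - F = 3188 - 1*(-1716) = 3188 + 1716 = 4904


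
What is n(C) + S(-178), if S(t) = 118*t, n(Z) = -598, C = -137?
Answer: -21602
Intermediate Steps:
n(C) + S(-178) = -598 + 118*(-178) = -598 - 21004 = -21602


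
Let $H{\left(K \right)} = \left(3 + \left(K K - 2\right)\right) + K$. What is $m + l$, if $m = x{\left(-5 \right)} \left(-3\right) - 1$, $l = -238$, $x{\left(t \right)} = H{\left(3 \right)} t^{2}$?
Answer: $-1214$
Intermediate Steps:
$H{\left(K \right)} = 1 + K + K^{2}$ ($H{\left(K \right)} = \left(3 + \left(K^{2} - 2\right)\right) + K = \left(3 + \left(-2 + K^{2}\right)\right) + K = \left(1 + K^{2}\right) + K = 1 + K + K^{2}$)
$x{\left(t \right)} = 13 t^{2}$ ($x{\left(t \right)} = \left(1 + 3 + 3^{2}\right) t^{2} = \left(1 + 3 + 9\right) t^{2} = 13 t^{2}$)
$m = -976$ ($m = 13 \left(-5\right)^{2} \left(-3\right) - 1 = 13 \cdot 25 \left(-3\right) - 1 = 325 \left(-3\right) - 1 = -975 - 1 = -976$)
$m + l = -976 - 238 = -1214$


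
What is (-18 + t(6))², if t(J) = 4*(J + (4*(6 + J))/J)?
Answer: 1444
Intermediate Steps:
t(J) = 4*J + 4*(24 + 4*J)/J (t(J) = 4*(J + (24 + 4*J)/J) = 4*J + 4*(24 + 4*J)/J)
(-18 + t(6))² = (-18 + (16 + 4*6 + 96/6))² = (-18 + (16 + 24 + 96*(⅙)))² = (-18 + (16 + 24 + 16))² = (-18 + 56)² = 38² = 1444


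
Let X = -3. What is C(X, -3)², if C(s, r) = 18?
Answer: 324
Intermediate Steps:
C(X, -3)² = 18² = 324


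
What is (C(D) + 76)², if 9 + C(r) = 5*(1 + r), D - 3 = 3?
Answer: 10404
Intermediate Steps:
D = 6 (D = 3 + 3 = 6)
C(r) = -4 + 5*r (C(r) = -9 + 5*(1 + r) = -9 + (5 + 5*r) = -4 + 5*r)
(C(D) + 76)² = ((-4 + 5*6) + 76)² = ((-4 + 30) + 76)² = (26 + 76)² = 102² = 10404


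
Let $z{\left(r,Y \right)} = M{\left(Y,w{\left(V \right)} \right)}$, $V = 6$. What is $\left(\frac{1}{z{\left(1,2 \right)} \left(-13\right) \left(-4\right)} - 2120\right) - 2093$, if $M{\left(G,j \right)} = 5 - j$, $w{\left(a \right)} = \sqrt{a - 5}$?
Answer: $- \frac{876303}{208} \approx -4213.0$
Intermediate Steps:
$w{\left(a \right)} = \sqrt{-5 + a}$
$z{\left(r,Y \right)} = 4$ ($z{\left(r,Y \right)} = 5 - \sqrt{-5 + 6} = 5 - \sqrt{1} = 5 - 1 = 4$)
$\left(\frac{1}{z{\left(1,2 \right)} \left(-13\right) \left(-4\right)} - 2120\right) - 2093 = \left(\frac{1}{4 \left(-13\right) \left(-4\right)} - 2120\right) - 2093 = \left(\frac{1}{\left(-52\right) \left(-4\right)} - 2120\right) - 2093 = \left(\frac{1}{208} - 2120\right) - 2093 = - \frac{440959}{208} - 2093 = - \frac{876303}{208}$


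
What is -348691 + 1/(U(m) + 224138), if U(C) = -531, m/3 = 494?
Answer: -77969748436/223607 ≈ -3.4869e+5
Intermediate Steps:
m = 1482 (m = 3*494 = 1482)
-348691 + 1/(U(m) + 224138) = -348691 + 1/(-531 + 224138) = -348691 + 1/223607 = -77969748436/223607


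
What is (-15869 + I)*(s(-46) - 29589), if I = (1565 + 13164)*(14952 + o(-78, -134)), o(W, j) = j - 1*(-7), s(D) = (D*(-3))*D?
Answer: -7846540497972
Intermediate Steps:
s(D) = -3*D² (s(D) = (-3*D)*D = -3*D²)
o(W, j) = 7 + j (o(W, j) = j + 7 = 7 + j)
I = 218357425 (I = (1565 + 13164)*(14952 + (7 - 134)) = 14729*(14952 - 127) = 14729*14825 = 218357425)
(-15869 + I)*(s(-46) - 29589) = (-15869 + 218357425)*(-3*(-46)² - 29589) = 218341556*(-3*2116 - 29589) = 218341556*(-6348 - 29589) = 218341556*(-35937) = -7846540497972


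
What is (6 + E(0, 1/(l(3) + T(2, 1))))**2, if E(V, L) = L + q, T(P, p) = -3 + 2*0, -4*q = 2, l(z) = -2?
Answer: 2809/100 ≈ 28.090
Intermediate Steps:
q = -1/2 (q = -1/4*2 = -1/2 ≈ -0.50000)
T(P, p) = -3 (T(P, p) = -3 + 0 = -3)
E(V, L) = -1/2 + L (E(V, L) = L - 1/2 = -1/2 + L)
(6 + E(0, 1/(l(3) + T(2, 1))))**2 = (6 + (-1/2 + 1/(-2 - 3)))**2 = (6 + (-1/2 + 1/(-5)))**2 = (6 + (-1/2 - 1/5))**2 = (6 - 7/10)**2 = (53/10)**2 = 2809/100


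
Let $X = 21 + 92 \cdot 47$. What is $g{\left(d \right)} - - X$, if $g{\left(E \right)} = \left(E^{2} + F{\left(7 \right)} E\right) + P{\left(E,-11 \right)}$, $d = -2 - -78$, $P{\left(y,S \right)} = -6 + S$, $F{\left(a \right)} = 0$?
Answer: $10104$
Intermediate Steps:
$X = 4345$ ($X = 21 + 4324 = 4345$)
$d = 76$ ($d = -2 + 78 = 76$)
$g{\left(E \right)} = -17 + E^{2}$ ($g{\left(E \right)} = \left(E^{2} + 0 E\right) - 17 = \left(E^{2} + 0\right) - 17 = E^{2} - 17 = -17 + E^{2}$)
$g{\left(d \right)} - - X = \left(-17 + 76^{2}\right) - \left(-1\right) 4345 = \left(-17 + 5776\right) - -4345 = 5759 + 4345 = 10104$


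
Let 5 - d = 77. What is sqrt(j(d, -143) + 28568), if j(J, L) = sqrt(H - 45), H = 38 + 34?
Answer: sqrt(28568 + 3*sqrt(3)) ≈ 169.04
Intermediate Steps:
H = 72
d = -72 (d = 5 - 1*77 = 5 - 77 = -72)
j(J, L) = 3*sqrt(3) (j(J, L) = sqrt(72 - 45) = sqrt(27) = 3*sqrt(3))
sqrt(j(d, -143) + 28568) = sqrt(3*sqrt(3) + 28568) = sqrt(28568 + 3*sqrt(3))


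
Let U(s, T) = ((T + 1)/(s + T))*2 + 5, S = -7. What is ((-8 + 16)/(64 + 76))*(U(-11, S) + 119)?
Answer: 748/105 ≈ 7.1238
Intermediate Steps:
U(s, T) = 5 + 2*(1 + T)/(T + s) (U(s, T) = ((1 + T)/(T + s))*2 + 5 = 2*(1 + T)/(T + s) + 5 = 5 + 2*(1 + T)/(T + s))
((-8 + 16)/(64 + 76))*(U(-11, S) + 119) = ((-8 + 16)/(64 + 76))*((2 + 5*(-11) + 7*(-7))/(-7 - 11) + 119) = (8/140)*((2 - 55 - 49)/(-18) + 119) = (8*(1/140))*(-1/18*(-102) + 119) = 2*(17/3 + 119)/35 = (2/35)*(374/3) = 748/105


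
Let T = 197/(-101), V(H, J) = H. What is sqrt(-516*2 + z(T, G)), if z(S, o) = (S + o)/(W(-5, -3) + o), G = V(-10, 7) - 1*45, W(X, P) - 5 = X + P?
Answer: 2*I*sqrt(2211286627)/2929 ≈ 32.109*I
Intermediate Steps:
W(X, P) = 5 + P + X (W(X, P) = 5 + (X + P) = 5 + (P + X) = 5 + P + X)
T = -197/101 (T = 197*(-1/101) = -197/101 ≈ -1.9505)
G = -55 (G = -10 - 1*45 = -10 - 45 = -55)
z(S, o) = (S + o)/(-3 + o) (z(S, o) = (S + o)/((5 - 3 - 5) + o) = (S + o)/(-3 + o))
sqrt(-516*2 + z(T, G)) = sqrt(-516*2 + (-197/101 - 55)/(-3 - 55)) = sqrt(-1032 - 5752/101/(-58)) = sqrt(-1032 - 1/58*(-5752/101)) = sqrt(-1032 + 2876/2929) = sqrt(-3019852/2929) = 2*I*sqrt(2211286627)/2929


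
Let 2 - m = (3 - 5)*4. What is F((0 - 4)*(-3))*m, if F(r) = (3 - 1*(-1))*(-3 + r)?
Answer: 360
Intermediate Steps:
F(r) = -12 + 4*r (F(r) = (3 + 1)*(-3 + r) = 4*(-3 + r) = -12 + 4*r)
m = 10 (m = 2 - (3 - 5)*4 = 2 - (-2)*4 = 2 - 1*(-8) = 2 + 8 = 10)
F((0 - 4)*(-3))*m = (-12 + 4*((0 - 4)*(-3)))*10 = (-12 + 4*(-4*(-3)))*10 = (-12 + 4*12)*10 = (-12 + 48)*10 = 36*10 = 360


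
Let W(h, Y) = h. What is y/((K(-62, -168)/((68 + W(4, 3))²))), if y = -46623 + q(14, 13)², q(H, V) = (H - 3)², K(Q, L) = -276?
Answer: 13816224/23 ≈ 6.0071e+5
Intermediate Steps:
q(H, V) = (-3 + H)²
y = -31982 (y = -46623 + ((-3 + 14)²)² = -46623 + (11²)² = -46623 + 121² = -46623 + 14641 = -31982)
y/((K(-62, -168)/((68 + W(4, 3))²))) = -31982*(-(68 + 4)²/276) = -31982/((-276/(72²))) = -31982/((-276/5184)) = -31982/((-276*1/5184)) = -31982/(-23/432) = -31982*(-432/23) = 13816224/23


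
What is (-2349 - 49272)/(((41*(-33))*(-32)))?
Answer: -17207/14432 ≈ -1.1923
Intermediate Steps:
(-2349 - 49272)/(((41*(-33))*(-32))) = -51621/((-1353*(-32))) = -51621/43296 = -51621*1/43296 = -17207/14432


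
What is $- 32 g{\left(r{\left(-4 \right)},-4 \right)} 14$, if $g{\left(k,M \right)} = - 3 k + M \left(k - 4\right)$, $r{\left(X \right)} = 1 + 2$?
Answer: $2240$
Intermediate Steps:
$r{\left(X \right)} = 3$
$g{\left(k,M \right)} = - 3 k + M \left(-4 + k\right)$
$- 32 g{\left(r{\left(-4 \right)},-4 \right)} 14 = - 32 \left(\left(-4\right) \left(-4\right) - 9 - 12\right) 14 = - 32 \left(16 - 9 - 12\right) 14 = \left(-32\right) \left(-5\right) 14 = 160 \cdot 14 = 2240$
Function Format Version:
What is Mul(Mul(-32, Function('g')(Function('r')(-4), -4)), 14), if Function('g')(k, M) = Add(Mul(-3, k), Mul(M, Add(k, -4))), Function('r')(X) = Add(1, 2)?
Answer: 2240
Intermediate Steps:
Function('r')(X) = 3
Function('g')(k, M) = Add(Mul(-3, k), Mul(M, Add(-4, k)))
Mul(Mul(-32, Function('g')(Function('r')(-4), -4)), 14) = Mul(Mul(-32, Add(Mul(-4, -4), Mul(-3, 3), Mul(-4, 3))), 14) = Mul(Mul(-32, Add(16, -9, -12)), 14) = Mul(Mul(-32, -5), 14) = Mul(160, 14) = 2240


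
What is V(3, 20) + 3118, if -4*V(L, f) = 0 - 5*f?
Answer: 3143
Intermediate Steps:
V(L, f) = 5*f/4 (V(L, f) = -(0 - 5*f)/4 = -(-5)*f/4 = 5*f/4)
V(3, 20) + 3118 = (5/4)*20 + 3118 = 25 + 3118 = 3143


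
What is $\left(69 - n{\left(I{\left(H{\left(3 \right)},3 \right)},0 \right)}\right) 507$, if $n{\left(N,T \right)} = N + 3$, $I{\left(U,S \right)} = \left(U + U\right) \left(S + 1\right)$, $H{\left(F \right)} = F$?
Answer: $21294$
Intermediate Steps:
$I{\left(U,S \right)} = 2 U \left(1 + S\right)$
$n{\left(N,T \right)} = 3 + N$
$\left(69 - n{\left(I{\left(H{\left(3 \right)},3 \right)},0 \right)}\right) 507 = \left(69 - \left(3 + 2 \cdot 3 \left(1 + 3\right)\right)\right) 507 = \left(69 - \left(3 + 2 \cdot 3 \cdot 4\right)\right) 507 = \left(69 - \left(3 + 24\right)\right) 507 = \left(69 - 27\right) 507 = 42 \cdot 507 = 21294$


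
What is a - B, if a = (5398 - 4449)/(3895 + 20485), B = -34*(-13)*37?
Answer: -398709571/24380 ≈ -16354.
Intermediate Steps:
B = 16354 (B = 442*37 = 16354)
a = 949/24380 ≈ 0.038925
a - B = 949/24380 - 1*16354 = 949/24380 - 16354 = -398709571/24380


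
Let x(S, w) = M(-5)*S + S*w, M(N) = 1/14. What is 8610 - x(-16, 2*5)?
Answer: 61398/7 ≈ 8771.1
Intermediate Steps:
M(N) = 1/14
x(S, w) = S/14 + S*w
8610 - x(-16, 2*5) = 8610 - (-16)*(1/14 + 2*5) = 8610 - (-16)*(1/14 + 10) = 8610 - (-16)*141/14 = 8610 - 1*(-1128/7) = 8610 + 1128/7 = 61398/7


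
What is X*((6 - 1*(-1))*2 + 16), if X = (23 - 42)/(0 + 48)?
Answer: -95/8 ≈ -11.875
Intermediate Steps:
X = -19/48 ≈ -0.39583
X*((6 - 1*(-1))*2 + 16) = -19*((6 - 1*(-1))*2 + 16)/48 = -19*((6 + 1)*2 + 16)/48 = -19*(7*2 + 16)/48 = -19*(14 + 16)/48 = -19/48*30 = -95/8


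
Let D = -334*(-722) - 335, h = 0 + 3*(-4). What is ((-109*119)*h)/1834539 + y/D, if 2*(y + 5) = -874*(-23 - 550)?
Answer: 23659250120/21037182867 ≈ 1.1246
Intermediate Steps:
h = -12 (h = 0 - 12 = -12)
D = 240813 (D = 241148 - 335 = 240813)
y = 250396 (y = -5 + (-874*(-23 - 550))/2 = -5 + (-874*(-573))/2 = -5 + (½)*500802 = -5 + 250401 = 250396)
((-109*119)*h)/1834539 + y/D = (-109*119*(-12))/1834539 + 250396/240813 = -12971*(-12)*(1/1834539) + 250396*(1/240813) = 155652*(1/1834539) + 250396/240813 = 7412/87359 + 250396/240813 = 23659250120/21037182867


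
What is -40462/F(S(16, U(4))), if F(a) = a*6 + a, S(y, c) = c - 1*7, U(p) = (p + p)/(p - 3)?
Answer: -40462/7 ≈ -5780.3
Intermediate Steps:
U(p) = 2*p/(-3 + p) (U(p) = (2*p)/(-3 + p) = 2*p/(-3 + p))
S(y, c) = -7 + c (S(y, c) = c - 7 = -7 + c)
F(a) = 7*a (F(a) = 6*a + a = 7*a)
-40462/F(S(16, U(4))) = -40462*1/(7*(-7 + 2*4/(-3 + 4))) = -40462*1/(7*(-7 + 2*4/1)) = -40462*1/(7*(-7 + 2*4*1)) = -40462*1/(7*(-7 + 8)) = -40462/(7*1) = -40462/7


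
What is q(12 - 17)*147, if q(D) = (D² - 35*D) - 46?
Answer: 22638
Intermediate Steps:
q(D) = -46 + D² - 35*D
q(12 - 17)*147 = (-46 + (12 - 17)² - 35*(12 - 17))*147 = (-46 + (-5)² - 35*(-5))*147 = (-46 + 25 + 175)*147 = 154*147 = 22638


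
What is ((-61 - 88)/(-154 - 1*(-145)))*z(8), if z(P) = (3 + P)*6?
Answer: 3278/3 ≈ 1092.7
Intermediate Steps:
z(P) = 18 + 6*P
((-61 - 88)/(-154 - 1*(-145)))*z(8) = ((-61 - 88)/(-154 - 1*(-145)))*(18 + 6*8) = (-149/(-154 + 145))*(18 + 48) = -149/(-9)*66 = -149*(-1/9)*66 = (149/9)*66 = 3278/3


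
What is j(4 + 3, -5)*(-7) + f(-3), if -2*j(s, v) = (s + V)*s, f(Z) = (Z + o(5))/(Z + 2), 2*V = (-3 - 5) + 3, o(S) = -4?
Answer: 469/4 ≈ 117.25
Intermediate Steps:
V = -5/2 (V = ((-3 - 5) + 3)/2 = (-8 + 3)/2 = (½)*(-5) = -5/2 ≈ -2.5000)
f(Z) = (-4 + Z)/(2 + Z) (f(Z) = (Z - 4)/(Z + 2) = (-4 + Z)/(2 + Z))
j(s, v) = -s*(-5/2 + s)/2 (j(s, v) = -(s - 5/2)*s/2 = -(-5/2 + s)*s/2 = -s*(-5/2 + s)/2)
j(4 + 3, -5)*(-7) + f(-3) = ((4 + 3)*(5 - 2*(4 + 3))/4)*(-7) + (-4 - 3)/(2 - 3) = ((¼)*7*(5 - 2*7))*(-7) - 7/(-1) = ((¼)*7*(5 - 14))*(-7) - 1*(-7) = ((¼)*7*(-9))*(-7) + 7 = -63/4*(-7) + 7 = 441/4 + 7 = 469/4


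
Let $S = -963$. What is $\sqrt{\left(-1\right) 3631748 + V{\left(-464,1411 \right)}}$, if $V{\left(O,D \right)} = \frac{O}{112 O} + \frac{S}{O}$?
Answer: $\frac{i \sqrt{2394569879002}}{812} \approx 1905.7 i$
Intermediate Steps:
$V{\left(O,D \right)} = \frac{1}{112} - \frac{963}{O}$ ($V{\left(O,D \right)} = \frac{O}{112 O} - \frac{963}{O} = O \frac{1}{112 O} - \frac{963}{O} = \frac{1}{112} - \frac{963}{O}$)
$\sqrt{\left(-1\right) 3631748 + V{\left(-464,1411 \right)}} = \sqrt{\left(-1\right) 3631748 + \frac{-107856 - 464}{112 \left(-464\right)}} = \sqrt{-3631748 + \frac{1}{112} \left(- \frac{1}{464}\right) \left(-108320\right)} = \sqrt{-3631748 + \frac{3385}{1624}} = \sqrt{- \frac{5897955367}{1624}} = \frac{i \sqrt{2394569879002}}{812}$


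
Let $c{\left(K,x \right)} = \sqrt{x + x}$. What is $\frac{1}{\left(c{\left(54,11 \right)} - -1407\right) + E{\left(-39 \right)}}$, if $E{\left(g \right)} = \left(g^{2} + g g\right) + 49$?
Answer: $\frac{2249}{10115991} - \frac{\sqrt{22}}{20231982} \approx 0.00022209$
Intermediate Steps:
$c{\left(K,x \right)} = \sqrt{2} \sqrt{x}$ ($c{\left(K,x \right)} = \sqrt{2 x} = \sqrt{2} \sqrt{x}$)
$E{\left(g \right)} = 49 + 2 g^{2}$ ($E{\left(g \right)} = \left(g^{2} + g^{2}\right) + 49 = 2 g^{2} + 49 = 49 + 2 g^{2}$)
$\frac{1}{\left(c{\left(54,11 \right)} - -1407\right) + E{\left(-39 \right)}} = \frac{1}{\left(\sqrt{2} \sqrt{11} - -1407\right) + \left(49 + 2 \left(-39\right)^{2}\right)} = \frac{1}{\left(\sqrt{22} + 1407\right) + \left(49 + 2 \cdot 1521\right)} = \frac{1}{\left(1407 + \sqrt{22}\right) + \left(49 + 3042\right)} = \frac{1}{\left(1407 + \sqrt{22}\right) + 3091} = \frac{1}{4498 + \sqrt{22}}$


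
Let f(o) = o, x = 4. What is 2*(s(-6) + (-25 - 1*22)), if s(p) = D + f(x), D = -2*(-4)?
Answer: -70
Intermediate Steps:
D = 8
s(p) = 12 (s(p) = 8 + 4 = 12)
2*(s(-6) + (-25 - 1*22)) = 2*(12 + (-25 - 1*22)) = 2*(12 + (-25 - 22)) = 2*(12 - 47) = 2*(-35) = -70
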